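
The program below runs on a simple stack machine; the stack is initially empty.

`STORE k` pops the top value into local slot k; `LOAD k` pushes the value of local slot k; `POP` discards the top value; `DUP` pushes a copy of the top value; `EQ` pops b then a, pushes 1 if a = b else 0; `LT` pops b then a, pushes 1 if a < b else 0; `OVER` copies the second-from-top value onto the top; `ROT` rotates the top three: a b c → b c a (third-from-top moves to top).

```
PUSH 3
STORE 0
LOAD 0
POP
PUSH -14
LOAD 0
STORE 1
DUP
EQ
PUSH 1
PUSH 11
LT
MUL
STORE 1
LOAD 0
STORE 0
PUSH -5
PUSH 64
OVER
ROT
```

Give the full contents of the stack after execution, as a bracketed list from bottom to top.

[64, -5, -5]

PUSH 3    3
STORE 0   (empty)
LOAD 0    3
POP       (empty)
PUSH -14  -14
LOAD 0    -14 3
STORE 1   -14
DUP       -14 -14
EQ        1
PUSH 1    1 1
PUSH 11   1 1 11
LT        1 1
MUL       1
STORE 1   (empty)
LOAD 0    3
STORE 0   (empty)
PUSH -5   -5
PUSH 64   -5 64
OVER      -5 64 -5
ROT       64 -5 -5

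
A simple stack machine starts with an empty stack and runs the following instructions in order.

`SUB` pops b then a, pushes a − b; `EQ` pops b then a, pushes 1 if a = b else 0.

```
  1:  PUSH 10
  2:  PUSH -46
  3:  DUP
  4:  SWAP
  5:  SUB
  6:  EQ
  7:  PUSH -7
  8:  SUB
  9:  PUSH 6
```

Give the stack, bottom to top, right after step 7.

PUSH 10  -> [10]
PUSH -46 -> [10, -46]
DUP      -> [10, -46, -46]
SWAP     -> [10, -46, -46]
SUB      -> [10, 0]
EQ       -> [0]
PUSH -7  -> [0, -7]

[0, -7]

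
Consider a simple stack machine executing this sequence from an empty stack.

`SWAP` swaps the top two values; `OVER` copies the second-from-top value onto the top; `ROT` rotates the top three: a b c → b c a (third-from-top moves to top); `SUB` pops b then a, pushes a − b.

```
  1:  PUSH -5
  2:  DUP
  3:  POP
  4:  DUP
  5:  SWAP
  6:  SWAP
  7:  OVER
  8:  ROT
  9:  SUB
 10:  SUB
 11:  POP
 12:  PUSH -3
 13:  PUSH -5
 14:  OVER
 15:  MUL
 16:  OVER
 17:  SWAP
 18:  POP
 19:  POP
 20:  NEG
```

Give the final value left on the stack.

PUSH -5  [-5]
DUP      [-5, -5]
POP      [-5]
DUP      [-5, -5]
SWAP     [-5, -5]
SWAP     [-5, -5]
OVER     [-5, -5, -5]
ROT      [-5, -5, -5]
SUB      [-5, 0]
SUB      [-5]
POP      []
PUSH -3  [-3]
PUSH -5  [-3, -5]
OVER     [-3, -5, -3]
MUL      [-3, 15]
OVER     [-3, 15, -3]
SWAP     [-3, -3, 15]
POP      [-3, -3]
POP      [-3]
NEG      [3]

3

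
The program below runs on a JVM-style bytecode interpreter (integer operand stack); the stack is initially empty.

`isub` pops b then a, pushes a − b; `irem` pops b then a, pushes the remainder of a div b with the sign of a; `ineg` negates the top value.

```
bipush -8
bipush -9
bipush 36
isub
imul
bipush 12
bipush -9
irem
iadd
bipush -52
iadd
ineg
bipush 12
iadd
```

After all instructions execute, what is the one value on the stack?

-299

bipush -8  → -8
bipush -9  → -8 -9
bipush 36  → -8 -9 36
isub       → -8 -45
imul       → 360
bipush 12  → 360 12
bipush -9  → 360 12 -9
irem       → 360 3
iadd       → 363
bipush -52 → 363 -52
iadd       → 311
ineg       → -311
bipush 12  → -311 12
iadd       → -299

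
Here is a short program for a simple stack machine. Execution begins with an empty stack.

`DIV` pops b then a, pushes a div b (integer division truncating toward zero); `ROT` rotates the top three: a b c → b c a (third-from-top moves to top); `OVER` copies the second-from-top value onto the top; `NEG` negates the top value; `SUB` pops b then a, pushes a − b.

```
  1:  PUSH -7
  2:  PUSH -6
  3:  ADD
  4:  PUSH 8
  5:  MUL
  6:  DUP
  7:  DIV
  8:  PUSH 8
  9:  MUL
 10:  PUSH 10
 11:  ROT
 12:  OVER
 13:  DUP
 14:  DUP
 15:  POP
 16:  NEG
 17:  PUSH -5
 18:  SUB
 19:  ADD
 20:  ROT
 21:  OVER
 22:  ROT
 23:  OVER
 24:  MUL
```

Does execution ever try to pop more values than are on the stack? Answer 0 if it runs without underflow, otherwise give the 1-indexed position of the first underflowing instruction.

PUSH -7  [-7]
PUSH -6  [-7, -6]
ADD      [-13]
PUSH 8   [-13, 8]
MUL      [-104]
DUP      [-104, -104]
DIV      [1]
PUSH 8   [1, 8]
MUL      [8]
PUSH 10  [8, 10]
ROT  — needs 3 operands, stack has 2 → underflow

11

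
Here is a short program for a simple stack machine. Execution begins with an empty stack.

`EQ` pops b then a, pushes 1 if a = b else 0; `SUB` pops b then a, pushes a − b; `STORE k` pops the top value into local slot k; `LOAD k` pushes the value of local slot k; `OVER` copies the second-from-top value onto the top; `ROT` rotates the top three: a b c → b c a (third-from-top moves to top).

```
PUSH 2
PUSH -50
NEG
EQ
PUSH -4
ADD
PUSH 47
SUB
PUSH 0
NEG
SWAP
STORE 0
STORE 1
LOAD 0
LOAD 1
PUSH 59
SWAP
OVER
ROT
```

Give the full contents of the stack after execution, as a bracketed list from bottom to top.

[-51, 0, 59, 59]

PUSH 2   → 2
PUSH -50 → 2 -50
NEG      → 2 50
EQ       → 0
PUSH -4  → 0 -4
ADD      → -4
PUSH 47  → -4 47
SUB      → -51
PUSH 0   → -51 0
NEG      → -51 0
SWAP     → 0 -51
STORE 0  → 0
STORE 1  → (empty)
LOAD 0   → -51
LOAD 1   → -51 0
PUSH 59  → -51 0 59
SWAP     → -51 59 0
OVER     → -51 59 0 59
ROT      → -51 0 59 59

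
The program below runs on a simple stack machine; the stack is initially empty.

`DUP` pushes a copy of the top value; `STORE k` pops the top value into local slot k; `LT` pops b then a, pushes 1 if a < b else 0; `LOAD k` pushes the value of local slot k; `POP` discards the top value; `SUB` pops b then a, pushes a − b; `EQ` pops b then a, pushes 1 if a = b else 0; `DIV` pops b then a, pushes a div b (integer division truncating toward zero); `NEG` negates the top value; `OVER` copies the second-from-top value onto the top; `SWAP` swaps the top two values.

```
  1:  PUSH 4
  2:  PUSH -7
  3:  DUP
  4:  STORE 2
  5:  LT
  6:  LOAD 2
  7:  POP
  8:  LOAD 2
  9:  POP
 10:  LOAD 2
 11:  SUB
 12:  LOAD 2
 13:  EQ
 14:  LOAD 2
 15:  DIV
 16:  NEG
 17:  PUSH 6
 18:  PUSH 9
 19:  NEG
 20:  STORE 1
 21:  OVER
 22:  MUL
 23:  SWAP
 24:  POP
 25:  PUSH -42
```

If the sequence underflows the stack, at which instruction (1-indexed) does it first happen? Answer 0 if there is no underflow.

0

PUSH 4   -> [4]
PUSH -7  -> [4, -7]
DUP      -> [4, -7, -7]
STORE 2  -> [4, -7]
LT       -> [0]
LOAD 2   -> [0, -7]
POP      -> [0]
LOAD 2   -> [0, -7]
POP      -> [0]
LOAD 2   -> [0, -7]
SUB      -> [7]
LOAD 2   -> [7, -7]
EQ       -> [0]
LOAD 2   -> [0, -7]
DIV      -> [0]
NEG      -> [0]
PUSH 6   -> [0, 6]
PUSH 9   -> [0, 6, 9]
NEG      -> [0, 6, -9]
STORE 1  -> [0, 6]
OVER     -> [0, 6, 0]
MUL      -> [0, 0]
SWAP     -> [0, 0]
POP      -> [0]
PUSH -42 -> [0, -42]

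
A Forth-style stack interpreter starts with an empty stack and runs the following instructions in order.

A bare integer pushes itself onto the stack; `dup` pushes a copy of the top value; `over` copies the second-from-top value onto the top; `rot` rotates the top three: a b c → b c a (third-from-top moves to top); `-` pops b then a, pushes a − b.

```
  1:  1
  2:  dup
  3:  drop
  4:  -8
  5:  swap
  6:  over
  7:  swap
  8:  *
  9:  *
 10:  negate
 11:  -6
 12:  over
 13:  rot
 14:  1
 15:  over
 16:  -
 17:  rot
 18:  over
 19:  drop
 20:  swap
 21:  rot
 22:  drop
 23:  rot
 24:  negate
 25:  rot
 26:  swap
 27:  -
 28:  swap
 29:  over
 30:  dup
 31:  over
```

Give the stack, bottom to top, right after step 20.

1       1
dup     1 1
drop    1
-8      1 -8
swap    -8 1
over    -8 1 -8
swap    -8 -8 1
*       -8 -8
*       64
negate  -64
-6      -64 -6
over    -64 -6 -64
rot     -6 -64 -64
1       -6 -64 -64 1
over    -6 -64 -64 1 -64
-       -6 -64 -64 65
rot     -6 -64 65 -64
over    -6 -64 65 -64 65
drop    -6 -64 65 -64
swap    -6 -64 -64 65

[-6, -64, -64, 65]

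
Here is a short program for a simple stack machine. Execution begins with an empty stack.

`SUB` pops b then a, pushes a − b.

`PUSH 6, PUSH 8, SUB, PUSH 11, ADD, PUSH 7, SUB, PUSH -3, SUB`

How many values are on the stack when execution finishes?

1

PUSH 6  → [6]
PUSH 8  → [6, 8]
SUB     → [-2]
PUSH 11 → [-2, 11]
ADD     → [9]
PUSH 7  → [9, 7]
SUB     → [2]
PUSH -3 → [2, -3]
SUB     → [5]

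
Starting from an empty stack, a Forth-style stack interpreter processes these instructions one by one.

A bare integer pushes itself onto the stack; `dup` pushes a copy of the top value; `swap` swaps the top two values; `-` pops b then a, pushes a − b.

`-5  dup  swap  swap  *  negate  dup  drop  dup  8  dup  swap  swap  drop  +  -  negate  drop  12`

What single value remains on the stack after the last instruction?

12

-5     -> [-5]
dup    -> [-5, -5]
swap   -> [-5, -5]
swap   -> [-5, -5]
*      -> [25]
negate -> [-25]
dup    -> [-25, -25]
drop   -> [-25]
dup    -> [-25, -25]
8      -> [-25, -25, 8]
dup    -> [-25, -25, 8, 8]
swap   -> [-25, -25, 8, 8]
swap   -> [-25, -25, 8, 8]
drop   -> [-25, -25, 8]
+      -> [-25, -17]
-      -> [-8]
negate -> [8]
drop   -> []
12     -> [12]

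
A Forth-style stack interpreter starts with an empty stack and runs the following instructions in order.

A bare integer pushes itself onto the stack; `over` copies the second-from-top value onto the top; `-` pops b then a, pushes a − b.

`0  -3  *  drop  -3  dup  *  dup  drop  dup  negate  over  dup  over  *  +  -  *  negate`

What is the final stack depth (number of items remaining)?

1

0      : [0]
-3     : [0, -3]
*      : [0]
drop   : []
-3     : [-3]
dup    : [-3, -3]
*      : [9]
dup    : [9, 9]
drop   : [9]
dup    : [9, 9]
negate : [9, -9]
over   : [9, -9, 9]
dup    : [9, -9, 9, 9]
over   : [9, -9, 9, 9, 9]
*      : [9, -9, 9, 81]
+      : [9, -9, 90]
-      : [9, -99]
*      : [-891]
negate : [891]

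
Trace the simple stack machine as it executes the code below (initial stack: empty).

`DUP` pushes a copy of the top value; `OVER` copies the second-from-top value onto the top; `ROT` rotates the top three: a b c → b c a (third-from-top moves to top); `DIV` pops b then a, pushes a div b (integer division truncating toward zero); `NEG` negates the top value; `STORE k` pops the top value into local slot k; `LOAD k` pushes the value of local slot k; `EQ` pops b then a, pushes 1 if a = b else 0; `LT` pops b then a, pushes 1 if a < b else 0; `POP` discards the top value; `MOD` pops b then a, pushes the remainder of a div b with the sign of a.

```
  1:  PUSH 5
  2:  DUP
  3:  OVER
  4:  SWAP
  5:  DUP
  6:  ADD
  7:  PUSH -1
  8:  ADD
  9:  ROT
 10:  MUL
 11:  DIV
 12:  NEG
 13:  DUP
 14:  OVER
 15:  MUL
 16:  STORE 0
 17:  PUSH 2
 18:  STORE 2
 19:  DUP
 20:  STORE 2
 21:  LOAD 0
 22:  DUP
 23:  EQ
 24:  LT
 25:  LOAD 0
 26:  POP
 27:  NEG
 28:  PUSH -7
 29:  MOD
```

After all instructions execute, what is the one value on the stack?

-1

PUSH 5  -> 5
DUP     -> 5 5
OVER    -> 5 5 5
SWAP    -> 5 5 5
DUP     -> 5 5 5 5
ADD     -> 5 5 10
PUSH -1 -> 5 5 10 -1
ADD     -> 5 5 9
ROT     -> 5 9 5
MUL     -> 5 45
DIV     -> 0
NEG     -> 0
DUP     -> 0 0
OVER    -> 0 0 0
MUL     -> 0 0
STORE 0 -> 0
PUSH 2  -> 0 2
STORE 2 -> 0
DUP     -> 0 0
STORE 2 -> 0
LOAD 0  -> 0 0
DUP     -> 0 0 0
EQ      -> 0 1
LT      -> 1
LOAD 0  -> 1 0
POP     -> 1
NEG     -> -1
PUSH -7 -> -1 -7
MOD     -> -1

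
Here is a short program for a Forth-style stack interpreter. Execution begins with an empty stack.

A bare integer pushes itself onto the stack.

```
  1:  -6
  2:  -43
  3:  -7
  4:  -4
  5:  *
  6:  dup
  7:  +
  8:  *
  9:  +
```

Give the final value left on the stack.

-2414

-6   [-6]
-43  [-6, -43]
-7   [-6, -43, -7]
-4   [-6, -43, -7, -4]
*    [-6, -43, 28]
dup  [-6, -43, 28, 28]
+    [-6, -43, 56]
*    [-6, -2408]
+    [-2414]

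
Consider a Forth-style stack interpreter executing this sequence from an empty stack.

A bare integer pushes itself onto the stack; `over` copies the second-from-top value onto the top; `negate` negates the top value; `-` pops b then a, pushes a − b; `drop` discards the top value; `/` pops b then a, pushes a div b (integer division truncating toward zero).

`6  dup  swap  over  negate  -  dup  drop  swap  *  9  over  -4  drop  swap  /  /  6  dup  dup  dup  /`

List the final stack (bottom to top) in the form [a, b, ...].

6      : 6
dup    : 6 6
swap   : 6 6
over   : 6 6 6
negate : 6 6 -6
-      : 6 12
dup    : 6 12 12
drop   : 6 12
swap   : 12 6
*      : 72
9      : 72 9
over   : 72 9 72
-4     : 72 9 72 -4
drop   : 72 9 72
swap   : 72 72 9
/      : 72 8
/      : 9
6      : 9 6
dup    : 9 6 6
dup    : 9 6 6 6
dup    : 9 6 6 6 6
/      : 9 6 6 1

[9, 6, 6, 1]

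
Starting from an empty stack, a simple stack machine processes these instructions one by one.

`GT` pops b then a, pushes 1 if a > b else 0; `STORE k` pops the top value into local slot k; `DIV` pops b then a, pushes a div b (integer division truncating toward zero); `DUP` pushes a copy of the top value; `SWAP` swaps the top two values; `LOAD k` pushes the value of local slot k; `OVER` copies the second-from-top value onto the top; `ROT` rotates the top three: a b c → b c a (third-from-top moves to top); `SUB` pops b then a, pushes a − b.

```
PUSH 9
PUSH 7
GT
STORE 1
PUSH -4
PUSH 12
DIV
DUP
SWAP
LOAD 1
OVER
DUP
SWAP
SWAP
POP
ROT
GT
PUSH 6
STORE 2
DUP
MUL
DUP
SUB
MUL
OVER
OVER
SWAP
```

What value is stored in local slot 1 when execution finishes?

1

PUSH 9   [9]
PUSH 7   [9, 7]
GT       [1]
STORE 1  []
PUSH -4  [-4]
PUSH 12  [-4, 12]
DIV      [0]
DUP      [0, 0]
SWAP     [0, 0]
LOAD 1   [0, 0, 1]
OVER     [0, 0, 1, 0]
DUP      [0, 0, 1, 0, 0]
SWAP     [0, 0, 1, 0, 0]
SWAP     [0, 0, 1, 0, 0]
POP      [0, 0, 1, 0]
ROT      [0, 1, 0, 0]
GT       [0, 1, 0]
PUSH 6   [0, 1, 0, 6]
STORE 2  [0, 1, 0]
DUP      [0, 1, 0, 0]
MUL      [0, 1, 0]
DUP      [0, 1, 0, 0]
SUB      [0, 1, 0]
MUL      [0, 0]
OVER     [0, 0, 0]
OVER     [0, 0, 0, 0]
SWAP     [0, 0, 0, 0]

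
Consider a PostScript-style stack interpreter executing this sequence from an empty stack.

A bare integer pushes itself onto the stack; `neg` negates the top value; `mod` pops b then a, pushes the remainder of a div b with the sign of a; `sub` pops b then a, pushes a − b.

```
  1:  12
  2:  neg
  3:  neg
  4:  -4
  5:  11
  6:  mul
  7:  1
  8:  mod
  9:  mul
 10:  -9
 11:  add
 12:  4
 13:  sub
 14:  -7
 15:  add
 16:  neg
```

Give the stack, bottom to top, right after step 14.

[-13, -7]

12  : 12
neg : -12
neg : 12
-4  : 12 -4
11  : 12 -4 11
mul : 12 -44
1   : 12 -44 1
mod : 12 0
mul : 0
-9  : 0 -9
add : -9
4   : -9 4
sub : -13
-7  : -13 -7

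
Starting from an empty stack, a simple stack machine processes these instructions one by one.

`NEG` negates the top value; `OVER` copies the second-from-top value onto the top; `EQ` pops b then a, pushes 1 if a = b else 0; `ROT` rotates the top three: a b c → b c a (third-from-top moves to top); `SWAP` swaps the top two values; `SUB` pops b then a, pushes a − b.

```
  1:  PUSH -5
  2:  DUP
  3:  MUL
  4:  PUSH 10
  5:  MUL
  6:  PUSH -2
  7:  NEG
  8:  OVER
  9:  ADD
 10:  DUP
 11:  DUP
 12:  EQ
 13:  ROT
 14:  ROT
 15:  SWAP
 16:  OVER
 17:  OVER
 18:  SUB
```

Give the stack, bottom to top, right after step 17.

PUSH -5  -5
DUP      -5 -5
MUL      25
PUSH 10  25 10
MUL      250
PUSH -2  250 -2
NEG      250 2
OVER     250 2 250
ADD      250 252
DUP      250 252 252
DUP      250 252 252 252
EQ       250 252 1
ROT      252 1 250
ROT      1 250 252
SWAP     1 252 250
OVER     1 252 250 252
OVER     1 252 250 252 250

[1, 252, 250, 252, 250]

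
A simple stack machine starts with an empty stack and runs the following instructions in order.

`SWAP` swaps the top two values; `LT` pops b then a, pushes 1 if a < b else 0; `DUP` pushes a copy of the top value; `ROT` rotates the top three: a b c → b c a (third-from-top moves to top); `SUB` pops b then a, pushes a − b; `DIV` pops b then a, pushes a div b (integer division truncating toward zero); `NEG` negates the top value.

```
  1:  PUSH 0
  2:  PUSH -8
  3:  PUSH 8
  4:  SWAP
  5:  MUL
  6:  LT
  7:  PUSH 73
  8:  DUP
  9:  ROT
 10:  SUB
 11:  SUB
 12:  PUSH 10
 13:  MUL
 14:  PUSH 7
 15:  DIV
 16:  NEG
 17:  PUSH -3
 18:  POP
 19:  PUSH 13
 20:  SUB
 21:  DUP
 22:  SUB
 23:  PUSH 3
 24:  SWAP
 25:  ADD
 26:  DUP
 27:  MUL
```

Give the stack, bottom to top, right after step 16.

[0]

PUSH 0  : [0]
PUSH -8 : [0, -8]
PUSH 8  : [0, -8, 8]
SWAP    : [0, 8, -8]
MUL     : [0, -64]
LT      : [0]
PUSH 73 : [0, 73]
DUP     : [0, 73, 73]
ROT     : [73, 73, 0]
SUB     : [73, 73]
SUB     : [0]
PUSH 10 : [0, 10]
MUL     : [0]
PUSH 7  : [0, 7]
DIV     : [0]
NEG     : [0]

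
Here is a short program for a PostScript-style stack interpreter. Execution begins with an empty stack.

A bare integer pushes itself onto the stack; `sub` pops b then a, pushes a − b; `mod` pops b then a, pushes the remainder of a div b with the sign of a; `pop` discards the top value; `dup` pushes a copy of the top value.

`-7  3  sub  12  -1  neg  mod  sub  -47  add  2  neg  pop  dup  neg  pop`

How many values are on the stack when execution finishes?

1

-7  -> -7
3   -> -7 3
sub -> -10
12  -> -10 12
-1  -> -10 12 -1
neg -> -10 12 1
mod -> -10 0
sub -> -10
-47 -> -10 -47
add -> -57
2   -> -57 2
neg -> -57 -2
pop -> -57
dup -> -57 -57
neg -> -57 57
pop -> -57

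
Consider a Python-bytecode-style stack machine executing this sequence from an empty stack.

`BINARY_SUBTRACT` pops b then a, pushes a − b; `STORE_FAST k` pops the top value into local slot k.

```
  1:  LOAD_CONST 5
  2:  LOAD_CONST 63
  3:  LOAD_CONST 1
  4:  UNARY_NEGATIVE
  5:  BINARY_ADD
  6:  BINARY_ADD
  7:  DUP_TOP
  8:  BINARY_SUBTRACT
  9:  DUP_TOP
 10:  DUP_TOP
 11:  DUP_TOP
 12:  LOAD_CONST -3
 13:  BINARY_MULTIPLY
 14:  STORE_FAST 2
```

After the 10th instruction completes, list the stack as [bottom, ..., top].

[0, 0, 0]

LOAD_CONST 5    : [5]
LOAD_CONST 63   : [5, 63]
LOAD_CONST 1    : [5, 63, 1]
UNARY_NEGATIVE  : [5, 63, -1]
BINARY_ADD      : [5, 62]
BINARY_ADD      : [67]
DUP_TOP         : [67, 67]
BINARY_SUBTRACT : [0]
DUP_TOP         : [0, 0]
DUP_TOP         : [0, 0, 0]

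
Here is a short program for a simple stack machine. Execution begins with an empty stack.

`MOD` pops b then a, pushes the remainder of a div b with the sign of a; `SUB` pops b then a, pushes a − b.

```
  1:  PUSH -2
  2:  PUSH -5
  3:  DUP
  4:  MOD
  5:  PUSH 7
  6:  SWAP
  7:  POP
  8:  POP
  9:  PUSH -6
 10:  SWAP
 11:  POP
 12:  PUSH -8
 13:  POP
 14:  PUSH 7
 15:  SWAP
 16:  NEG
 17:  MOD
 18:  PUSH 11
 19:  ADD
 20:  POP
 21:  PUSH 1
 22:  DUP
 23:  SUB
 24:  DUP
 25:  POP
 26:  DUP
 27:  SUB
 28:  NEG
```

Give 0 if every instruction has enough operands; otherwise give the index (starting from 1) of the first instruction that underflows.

0

PUSH -2 : [-2]
PUSH -5 : [-2, -5]
DUP     : [-2, -5, -5]
MOD     : [-2, 0]
PUSH 7  : [-2, 0, 7]
SWAP    : [-2, 7, 0]
POP     : [-2, 7]
POP     : [-2]
PUSH -6 : [-2, -6]
SWAP    : [-6, -2]
POP     : [-6]
PUSH -8 : [-6, -8]
POP     : [-6]
PUSH 7  : [-6, 7]
SWAP    : [7, -6]
NEG     : [7, 6]
MOD     : [1]
PUSH 11 : [1, 11]
ADD     : [12]
POP     : []
PUSH 1  : [1]
DUP     : [1, 1]
SUB     : [0]
DUP     : [0, 0]
POP     : [0]
DUP     : [0, 0]
SUB     : [0]
NEG     : [0]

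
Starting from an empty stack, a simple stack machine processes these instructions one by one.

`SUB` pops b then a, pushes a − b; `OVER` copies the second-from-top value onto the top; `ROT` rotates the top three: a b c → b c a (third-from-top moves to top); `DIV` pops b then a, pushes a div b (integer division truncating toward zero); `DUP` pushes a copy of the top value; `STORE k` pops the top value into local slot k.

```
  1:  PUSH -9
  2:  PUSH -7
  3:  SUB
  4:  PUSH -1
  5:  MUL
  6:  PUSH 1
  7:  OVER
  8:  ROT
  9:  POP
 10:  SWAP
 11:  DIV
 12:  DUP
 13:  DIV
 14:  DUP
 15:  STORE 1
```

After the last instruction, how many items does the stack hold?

1

PUSH -9 -> [-9]
PUSH -7 -> [-9, -7]
SUB     -> [-2]
PUSH -1 -> [-2, -1]
MUL     -> [2]
PUSH 1  -> [2, 1]
OVER    -> [2, 1, 2]
ROT     -> [1, 2, 2]
POP     -> [1, 2]
SWAP    -> [2, 1]
DIV     -> [2]
DUP     -> [2, 2]
DIV     -> [1]
DUP     -> [1, 1]
STORE 1 -> [1]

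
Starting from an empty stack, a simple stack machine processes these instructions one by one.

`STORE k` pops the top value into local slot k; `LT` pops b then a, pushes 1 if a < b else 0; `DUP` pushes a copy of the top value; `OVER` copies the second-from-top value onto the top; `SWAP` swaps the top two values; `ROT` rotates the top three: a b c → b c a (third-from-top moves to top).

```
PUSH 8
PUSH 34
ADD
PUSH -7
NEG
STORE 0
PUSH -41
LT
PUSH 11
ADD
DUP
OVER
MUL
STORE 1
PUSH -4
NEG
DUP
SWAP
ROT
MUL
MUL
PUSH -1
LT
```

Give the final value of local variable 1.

121

PUSH 8   → [8]
PUSH 34  → [8, 34]
ADD      → [42]
PUSH -7  → [42, -7]
NEG      → [42, 7]
STORE 0  → [42]
PUSH -41 → [42, -41]
LT       → [0]
PUSH 11  → [0, 11]
ADD      → [11]
DUP      → [11, 11]
OVER     → [11, 11, 11]
MUL      → [11, 121]
STORE 1  → [11]
PUSH -4  → [11, -4]
NEG      → [11, 4]
DUP      → [11, 4, 4]
SWAP     → [11, 4, 4]
ROT      → [4, 4, 11]
MUL      → [4, 44]
MUL      → [176]
PUSH -1  → [176, -1]
LT       → [0]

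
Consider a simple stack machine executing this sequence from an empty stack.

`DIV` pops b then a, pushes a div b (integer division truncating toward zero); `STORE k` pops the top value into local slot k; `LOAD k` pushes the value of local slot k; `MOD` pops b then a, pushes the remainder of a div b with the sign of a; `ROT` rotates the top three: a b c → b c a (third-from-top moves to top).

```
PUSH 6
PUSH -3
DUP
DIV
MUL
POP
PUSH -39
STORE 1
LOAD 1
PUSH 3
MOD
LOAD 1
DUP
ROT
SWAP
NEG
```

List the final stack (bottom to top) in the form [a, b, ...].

PUSH 6   -> [6]
PUSH -3  -> [6, -3]
DUP      -> [6, -3, -3]
DIV      -> [6, 1]
MUL      -> [6]
POP      -> []
PUSH -39 -> [-39]
STORE 1  -> []
LOAD 1   -> [-39]
PUSH 3   -> [-39, 3]
MOD      -> [0]
LOAD 1   -> [0, -39]
DUP      -> [0, -39, -39]
ROT      -> [-39, -39, 0]
SWAP     -> [-39, 0, -39]
NEG      -> [-39, 0, 39]

[-39, 0, 39]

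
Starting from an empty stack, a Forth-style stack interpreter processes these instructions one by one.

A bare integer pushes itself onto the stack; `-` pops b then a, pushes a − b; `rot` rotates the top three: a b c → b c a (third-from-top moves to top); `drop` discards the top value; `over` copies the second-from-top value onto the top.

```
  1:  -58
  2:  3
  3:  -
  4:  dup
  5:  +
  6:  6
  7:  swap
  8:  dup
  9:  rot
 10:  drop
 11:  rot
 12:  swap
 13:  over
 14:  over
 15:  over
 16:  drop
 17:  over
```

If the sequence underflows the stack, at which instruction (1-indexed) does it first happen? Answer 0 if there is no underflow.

-58  : -58
3    : -58 3
-    : -61
dup  : -61 -61
+    : -122
6    : -122 6
swap : 6 -122
dup  : 6 -122 -122
rot  : -122 -122 6
drop : -122 -122
rot  — needs 3 operands, stack has 2 → underflow

11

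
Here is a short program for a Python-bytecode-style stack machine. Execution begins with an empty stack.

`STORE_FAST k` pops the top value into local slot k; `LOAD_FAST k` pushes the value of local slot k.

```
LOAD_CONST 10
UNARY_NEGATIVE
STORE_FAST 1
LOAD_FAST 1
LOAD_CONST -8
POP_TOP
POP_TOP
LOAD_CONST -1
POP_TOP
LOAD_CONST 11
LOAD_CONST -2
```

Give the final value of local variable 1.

LOAD_CONST 10  → 10
UNARY_NEGATIVE → -10
STORE_FAST 1   → (empty)
LOAD_FAST 1    → -10
LOAD_CONST -8  → -10 -8
POP_TOP        → -10
POP_TOP        → (empty)
LOAD_CONST -1  → -1
POP_TOP        → (empty)
LOAD_CONST 11  → 11
LOAD_CONST -2  → 11 -2

-10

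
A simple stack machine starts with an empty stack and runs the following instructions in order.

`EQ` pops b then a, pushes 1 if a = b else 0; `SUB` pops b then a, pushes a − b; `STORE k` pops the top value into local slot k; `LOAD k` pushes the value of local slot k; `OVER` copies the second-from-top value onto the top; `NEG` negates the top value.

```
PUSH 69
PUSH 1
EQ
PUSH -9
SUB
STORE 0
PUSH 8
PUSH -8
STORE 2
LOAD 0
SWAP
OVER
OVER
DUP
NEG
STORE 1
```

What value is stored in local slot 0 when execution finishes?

9

PUSH 69 → [69]
PUSH 1  → [69, 1]
EQ      → [0]
PUSH -9 → [0, -9]
SUB     → [9]
STORE 0 → []
PUSH 8  → [8]
PUSH -8 → [8, -8]
STORE 2 → [8]
LOAD 0  → [8, 9]
SWAP    → [9, 8]
OVER    → [9, 8, 9]
OVER    → [9, 8, 9, 8]
DUP     → [9, 8, 9, 8, 8]
NEG     → [9, 8, 9, 8, -8]
STORE 1 → [9, 8, 9, 8]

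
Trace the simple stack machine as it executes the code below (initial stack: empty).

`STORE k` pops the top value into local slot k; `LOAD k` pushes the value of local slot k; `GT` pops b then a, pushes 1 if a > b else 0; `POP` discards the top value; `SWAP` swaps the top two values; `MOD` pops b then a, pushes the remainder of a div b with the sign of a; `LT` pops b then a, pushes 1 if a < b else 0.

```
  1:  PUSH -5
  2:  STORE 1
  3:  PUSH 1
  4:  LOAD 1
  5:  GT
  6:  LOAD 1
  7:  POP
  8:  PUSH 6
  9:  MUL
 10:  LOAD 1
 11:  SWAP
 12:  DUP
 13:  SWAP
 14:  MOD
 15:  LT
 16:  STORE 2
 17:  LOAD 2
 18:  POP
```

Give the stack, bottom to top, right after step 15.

PUSH -5  -5
STORE 1  (empty)
PUSH 1   1
LOAD 1   1 -5
GT       1
LOAD 1   1 -5
POP      1
PUSH 6   1 6
MUL      6
LOAD 1   6 -5
SWAP     -5 6
DUP      -5 6 6
SWAP     -5 6 6
MOD      -5 0
LT       1

[1]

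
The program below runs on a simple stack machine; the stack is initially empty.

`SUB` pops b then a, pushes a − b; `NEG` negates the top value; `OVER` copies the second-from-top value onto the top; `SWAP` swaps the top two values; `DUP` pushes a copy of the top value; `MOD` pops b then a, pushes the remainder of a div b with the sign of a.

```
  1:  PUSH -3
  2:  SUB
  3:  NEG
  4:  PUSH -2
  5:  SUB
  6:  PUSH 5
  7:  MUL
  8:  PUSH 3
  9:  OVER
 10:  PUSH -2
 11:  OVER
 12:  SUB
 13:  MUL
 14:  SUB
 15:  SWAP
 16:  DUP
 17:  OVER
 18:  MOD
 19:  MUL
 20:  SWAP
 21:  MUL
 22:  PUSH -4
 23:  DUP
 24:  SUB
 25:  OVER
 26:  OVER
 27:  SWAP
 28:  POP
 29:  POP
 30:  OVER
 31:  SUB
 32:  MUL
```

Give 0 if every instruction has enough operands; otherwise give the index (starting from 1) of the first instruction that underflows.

PUSH -3 -> [-3]
SUB  — needs 2 operands, stack has 1 → underflow

2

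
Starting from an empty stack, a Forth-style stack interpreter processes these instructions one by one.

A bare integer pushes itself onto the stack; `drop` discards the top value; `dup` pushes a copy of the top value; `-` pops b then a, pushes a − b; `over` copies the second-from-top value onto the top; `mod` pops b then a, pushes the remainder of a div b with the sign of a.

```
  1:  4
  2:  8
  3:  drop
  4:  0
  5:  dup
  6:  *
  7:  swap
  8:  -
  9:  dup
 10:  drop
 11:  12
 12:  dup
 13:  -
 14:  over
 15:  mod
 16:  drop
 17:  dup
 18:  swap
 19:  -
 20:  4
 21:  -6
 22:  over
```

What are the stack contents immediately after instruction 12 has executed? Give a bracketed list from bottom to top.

4     4
8     4 8
drop  4
0     4 0
dup   4 0 0
*     4 0
swap  0 4
-     -4
dup   -4 -4
drop  -4
12    -4 12
dup   -4 12 12

[-4, 12, 12]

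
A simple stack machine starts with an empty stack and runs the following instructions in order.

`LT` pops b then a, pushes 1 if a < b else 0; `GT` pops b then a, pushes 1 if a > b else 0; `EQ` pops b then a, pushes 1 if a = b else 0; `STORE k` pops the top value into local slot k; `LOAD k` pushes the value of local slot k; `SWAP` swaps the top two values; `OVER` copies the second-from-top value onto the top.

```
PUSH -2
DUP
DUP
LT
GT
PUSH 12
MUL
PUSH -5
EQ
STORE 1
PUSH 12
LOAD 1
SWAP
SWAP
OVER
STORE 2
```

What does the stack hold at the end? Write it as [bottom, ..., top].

PUSH -2  -2
DUP      -2 -2
DUP      -2 -2 -2
LT       -2 0
GT       0
PUSH 12  0 12
MUL      0
PUSH -5  0 -5
EQ       0
STORE 1  (empty)
PUSH 12  12
LOAD 1   12 0
SWAP     0 12
SWAP     12 0
OVER     12 0 12
STORE 2  12 0

[12, 0]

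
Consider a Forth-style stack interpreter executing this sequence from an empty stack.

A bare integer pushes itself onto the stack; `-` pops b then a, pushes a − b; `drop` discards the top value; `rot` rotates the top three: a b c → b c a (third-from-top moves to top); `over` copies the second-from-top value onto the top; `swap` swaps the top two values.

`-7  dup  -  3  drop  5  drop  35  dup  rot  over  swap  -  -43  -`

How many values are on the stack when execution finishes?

3

-7   : -7
dup  : -7 -7
-    : 0
3    : 0 3
drop : 0
5    : 0 5
drop : 0
35   : 0 35
dup  : 0 35 35
rot  : 35 35 0
over : 35 35 0 35
swap : 35 35 35 0
-    : 35 35 35
-43  : 35 35 35 -43
-    : 35 35 78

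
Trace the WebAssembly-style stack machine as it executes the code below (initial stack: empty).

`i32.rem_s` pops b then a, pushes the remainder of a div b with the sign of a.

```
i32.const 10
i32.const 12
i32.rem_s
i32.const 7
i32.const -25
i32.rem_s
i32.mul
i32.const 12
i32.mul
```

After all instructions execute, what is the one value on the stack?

840

i32.const 10   10
i32.const 12   10 12
i32.rem_s      10
i32.const 7    10 7
i32.const -25  10 7 -25
i32.rem_s      10 7
i32.mul        70
i32.const 12   70 12
i32.mul        840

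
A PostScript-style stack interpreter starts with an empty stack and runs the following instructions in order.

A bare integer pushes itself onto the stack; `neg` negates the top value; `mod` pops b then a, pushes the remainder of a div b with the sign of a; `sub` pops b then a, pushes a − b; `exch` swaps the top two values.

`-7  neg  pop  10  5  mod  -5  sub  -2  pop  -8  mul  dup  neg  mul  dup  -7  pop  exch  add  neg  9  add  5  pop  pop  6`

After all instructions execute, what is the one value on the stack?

6

-7   → -7
neg  → 7
pop  → (empty)
10   → 10
5    → 10 5
mod  → 0
-5   → 0 -5
sub  → 5
-2   → 5 -2
pop  → 5
-8   → 5 -8
mul  → -40
dup  → -40 -40
neg  → -40 40
mul  → -1600
dup  → -1600 -1600
-7   → -1600 -1600 -7
pop  → -1600 -1600
exch → -1600 -1600
add  → -3200
neg  → 3200
9    → 3200 9
add  → 3209
5    → 3209 5
pop  → 3209
pop  → (empty)
6    → 6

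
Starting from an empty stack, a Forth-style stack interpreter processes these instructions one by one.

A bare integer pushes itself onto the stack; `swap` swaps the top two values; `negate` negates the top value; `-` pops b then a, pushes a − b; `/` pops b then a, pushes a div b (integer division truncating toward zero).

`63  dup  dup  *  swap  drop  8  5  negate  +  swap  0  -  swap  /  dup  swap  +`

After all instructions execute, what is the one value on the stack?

2646

63     : 63
dup    : 63 63
dup    : 63 63 63
*      : 63 3969
swap   : 3969 63
drop   : 3969
8      : 3969 8
5      : 3969 8 5
negate : 3969 8 -5
+      : 3969 3
swap   : 3 3969
0      : 3 3969 0
-      : 3 3969
swap   : 3969 3
/      : 1323
dup    : 1323 1323
swap   : 1323 1323
+      : 2646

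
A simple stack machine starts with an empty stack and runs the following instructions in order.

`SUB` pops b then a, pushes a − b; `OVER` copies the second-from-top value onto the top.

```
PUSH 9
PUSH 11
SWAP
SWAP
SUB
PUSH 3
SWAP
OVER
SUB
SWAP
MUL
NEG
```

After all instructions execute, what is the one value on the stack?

PUSH 9  → [9]
PUSH 11 → [9, 11]
SWAP    → [11, 9]
SWAP    → [9, 11]
SUB     → [-2]
PUSH 3  → [-2, 3]
SWAP    → [3, -2]
OVER    → [3, -2, 3]
SUB     → [3, -5]
SWAP    → [-5, 3]
MUL     → [-15]
NEG     → [15]

15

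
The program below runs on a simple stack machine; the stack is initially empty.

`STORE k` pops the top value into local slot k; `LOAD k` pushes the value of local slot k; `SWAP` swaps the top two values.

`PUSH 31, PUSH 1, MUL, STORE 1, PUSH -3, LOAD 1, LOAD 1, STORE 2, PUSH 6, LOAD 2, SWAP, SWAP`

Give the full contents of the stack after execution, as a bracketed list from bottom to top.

PUSH 31  [31]
PUSH 1   [31, 1]
MUL      [31]
STORE 1  []
PUSH -3  [-3]
LOAD 1   [-3, 31]
LOAD 1   [-3, 31, 31]
STORE 2  [-3, 31]
PUSH 6   [-3, 31, 6]
LOAD 2   [-3, 31, 6, 31]
SWAP     [-3, 31, 31, 6]
SWAP     [-3, 31, 6, 31]

[-3, 31, 6, 31]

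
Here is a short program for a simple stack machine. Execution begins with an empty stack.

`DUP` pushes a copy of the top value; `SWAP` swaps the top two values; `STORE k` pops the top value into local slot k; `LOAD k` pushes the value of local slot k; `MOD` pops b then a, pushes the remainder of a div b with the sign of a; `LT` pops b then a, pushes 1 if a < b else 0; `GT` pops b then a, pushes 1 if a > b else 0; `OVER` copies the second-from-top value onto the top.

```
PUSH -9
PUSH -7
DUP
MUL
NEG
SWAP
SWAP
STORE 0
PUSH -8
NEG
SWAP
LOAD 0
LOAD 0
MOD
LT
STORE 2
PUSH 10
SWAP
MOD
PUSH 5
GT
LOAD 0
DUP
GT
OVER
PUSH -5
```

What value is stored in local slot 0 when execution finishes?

-49

PUSH -9 -> [-9]
PUSH -7 -> [-9, -7]
DUP     -> [-9, -7, -7]
MUL     -> [-9, 49]
NEG     -> [-9, -49]
SWAP    -> [-49, -9]
SWAP    -> [-9, -49]
STORE 0 -> [-9]
PUSH -8 -> [-9, -8]
NEG     -> [-9, 8]
SWAP    -> [8, -9]
LOAD 0  -> [8, -9, -49]
LOAD 0  -> [8, -9, -49, -49]
MOD     -> [8, -9, 0]
LT      -> [8, 1]
STORE 2 -> [8]
PUSH 10 -> [8, 10]
SWAP    -> [10, 8]
MOD     -> [2]
PUSH 5  -> [2, 5]
GT      -> [0]
LOAD 0  -> [0, -49]
DUP     -> [0, -49, -49]
GT      -> [0, 0]
OVER    -> [0, 0, 0]
PUSH -5 -> [0, 0, 0, -5]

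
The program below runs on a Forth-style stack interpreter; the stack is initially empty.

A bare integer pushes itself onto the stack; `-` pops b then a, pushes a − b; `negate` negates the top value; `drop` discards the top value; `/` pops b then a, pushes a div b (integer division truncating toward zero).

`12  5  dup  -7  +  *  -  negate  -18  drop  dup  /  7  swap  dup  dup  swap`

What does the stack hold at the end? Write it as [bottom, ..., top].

[7, 1, 1, 1]

12     -> [12]
5      -> [12, 5]
dup    -> [12, 5, 5]
-7     -> [12, 5, 5, -7]
+      -> [12, 5, -2]
*      -> [12, -10]
-      -> [22]
negate -> [-22]
-18    -> [-22, -18]
drop   -> [-22]
dup    -> [-22, -22]
/      -> [1]
7      -> [1, 7]
swap   -> [7, 1]
dup    -> [7, 1, 1]
dup    -> [7, 1, 1, 1]
swap   -> [7, 1, 1, 1]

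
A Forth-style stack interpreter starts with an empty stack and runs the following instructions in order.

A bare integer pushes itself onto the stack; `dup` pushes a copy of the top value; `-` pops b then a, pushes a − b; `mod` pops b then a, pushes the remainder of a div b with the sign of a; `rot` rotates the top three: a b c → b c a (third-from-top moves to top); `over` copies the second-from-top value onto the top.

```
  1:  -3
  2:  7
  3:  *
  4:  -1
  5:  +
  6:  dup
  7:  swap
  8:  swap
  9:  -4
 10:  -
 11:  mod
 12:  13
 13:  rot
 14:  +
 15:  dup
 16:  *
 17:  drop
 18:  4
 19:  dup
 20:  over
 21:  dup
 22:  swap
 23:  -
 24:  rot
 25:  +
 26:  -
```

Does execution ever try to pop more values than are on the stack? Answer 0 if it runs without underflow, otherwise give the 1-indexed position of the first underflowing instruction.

-3   : -3
7    : -3 7
*    : -21
-1   : -21 -1
+    : -22
dup  : -22 -22
swap : -22 -22
swap : -22 -22
-4   : -22 -22 -4
-    : -22 -18
mod  : -4
13   : -4 13
rot  — needs 3 operands, stack has 2 → underflow

13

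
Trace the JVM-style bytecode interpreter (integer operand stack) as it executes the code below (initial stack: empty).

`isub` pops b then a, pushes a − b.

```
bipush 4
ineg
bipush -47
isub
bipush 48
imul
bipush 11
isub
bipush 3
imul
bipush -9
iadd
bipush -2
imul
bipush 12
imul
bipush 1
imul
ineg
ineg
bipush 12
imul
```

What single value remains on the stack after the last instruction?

bipush 4   → 4
ineg       → -4
bipush -47 → -4 -47
isub       → 43
bipush 48  → 43 48
imul       → 2064
bipush 11  → 2064 11
isub       → 2053
bipush 3   → 2053 3
imul       → 6159
bipush -9  → 6159 -9
iadd       → 6150
bipush -2  → 6150 -2
imul       → -12300
bipush 12  → -12300 12
imul       → -147600
bipush 1   → -147600 1
imul       → -147600
ineg       → 147600
ineg       → -147600
bipush 12  → -147600 12
imul       → -1771200

-1771200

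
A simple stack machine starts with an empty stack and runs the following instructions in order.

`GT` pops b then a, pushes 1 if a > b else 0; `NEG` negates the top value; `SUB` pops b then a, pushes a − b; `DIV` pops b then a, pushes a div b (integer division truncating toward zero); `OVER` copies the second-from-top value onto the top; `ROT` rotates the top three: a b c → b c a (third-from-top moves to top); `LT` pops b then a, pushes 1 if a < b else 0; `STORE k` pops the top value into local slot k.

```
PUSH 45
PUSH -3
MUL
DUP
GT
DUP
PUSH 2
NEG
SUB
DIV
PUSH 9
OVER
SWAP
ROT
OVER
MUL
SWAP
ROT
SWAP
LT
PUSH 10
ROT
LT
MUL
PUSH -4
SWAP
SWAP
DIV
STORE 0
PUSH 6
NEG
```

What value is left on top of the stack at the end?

-6

PUSH 45 : 45
PUSH -3 : 45 -3
MUL     : -135
DUP     : -135 -135
GT      : 0
DUP     : 0 0
PUSH 2  : 0 0 2
NEG     : 0 0 -2
SUB     : 0 2
DIV     : 0
PUSH 9  : 0 9
OVER    : 0 9 0
SWAP    : 0 0 9
ROT     : 0 9 0
OVER    : 0 9 0 9
MUL     : 0 9 0
SWAP    : 0 0 9
ROT     : 0 9 0
SWAP    : 0 0 9
LT      : 0 1
PUSH 10 : 0 1 10
ROT     : 1 10 0
LT      : 1 0
MUL     : 0
PUSH -4 : 0 -4
SWAP    : -4 0
SWAP    : 0 -4
DIV     : 0
STORE 0 : (empty)
PUSH 6  : 6
NEG     : -6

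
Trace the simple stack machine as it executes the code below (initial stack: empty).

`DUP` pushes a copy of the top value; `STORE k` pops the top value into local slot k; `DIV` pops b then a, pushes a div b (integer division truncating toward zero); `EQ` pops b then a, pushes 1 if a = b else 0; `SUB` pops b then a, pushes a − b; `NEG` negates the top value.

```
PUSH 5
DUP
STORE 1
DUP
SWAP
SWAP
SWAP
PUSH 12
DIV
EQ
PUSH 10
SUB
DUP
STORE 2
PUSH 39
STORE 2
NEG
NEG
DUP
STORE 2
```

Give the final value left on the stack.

PUSH 5  → [5]
DUP     → [5, 5]
STORE 1 → [5]
DUP     → [5, 5]
SWAP    → [5, 5]
SWAP    → [5, 5]
SWAP    → [5, 5]
PUSH 12 → [5, 5, 12]
DIV     → [5, 0]
EQ      → [0]
PUSH 10 → [0, 10]
SUB     → [-10]
DUP     → [-10, -10]
STORE 2 → [-10]
PUSH 39 → [-10, 39]
STORE 2 → [-10]
NEG     → [10]
NEG     → [-10]
DUP     → [-10, -10]
STORE 2 → [-10]

-10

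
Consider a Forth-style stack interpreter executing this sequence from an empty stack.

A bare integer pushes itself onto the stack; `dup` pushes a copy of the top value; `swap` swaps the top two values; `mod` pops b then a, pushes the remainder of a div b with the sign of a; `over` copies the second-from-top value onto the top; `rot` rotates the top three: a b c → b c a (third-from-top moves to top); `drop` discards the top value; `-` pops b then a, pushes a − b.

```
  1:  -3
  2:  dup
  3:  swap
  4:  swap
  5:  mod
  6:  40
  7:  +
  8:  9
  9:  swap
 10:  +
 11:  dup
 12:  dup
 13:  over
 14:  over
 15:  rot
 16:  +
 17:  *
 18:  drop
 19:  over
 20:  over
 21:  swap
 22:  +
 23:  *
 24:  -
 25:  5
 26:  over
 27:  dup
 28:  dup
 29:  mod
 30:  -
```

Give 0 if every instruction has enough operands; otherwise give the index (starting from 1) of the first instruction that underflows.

0

-3   -> -3
dup  -> -3 -3
swap -> -3 -3
swap -> -3 -3
mod  -> 0
40   -> 0 40
+    -> 40
9    -> 40 9
swap -> 9 40
+    -> 49
dup  -> 49 49
dup  -> 49 49 49
over -> 49 49 49 49
over -> 49 49 49 49 49
rot  -> 49 49 49 49 49
+    -> 49 49 49 98
*    -> 49 49 4802
drop -> 49 49
over -> 49 49 49
over -> 49 49 49 49
swap -> 49 49 49 49
+    -> 49 49 98
*    -> 49 4802
-    -> -4753
5    -> -4753 5
over -> -4753 5 -4753
dup  -> -4753 5 -4753 -4753
dup  -> -4753 5 -4753 -4753 -4753
mod  -> -4753 5 -4753 0
-    -> -4753 5 -4753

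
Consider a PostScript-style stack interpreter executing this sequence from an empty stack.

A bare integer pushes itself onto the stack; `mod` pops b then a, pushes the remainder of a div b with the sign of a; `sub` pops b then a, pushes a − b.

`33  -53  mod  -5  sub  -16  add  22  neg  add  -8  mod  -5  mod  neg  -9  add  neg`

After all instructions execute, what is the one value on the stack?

33   33
-53  33 -53
mod  33
-5   33 -5
sub  38
-16  38 -16
add  22
22   22 22
neg  22 -22
add  0
-8   0 -8
mod  0
-5   0 -5
mod  0
neg  0
-9   0 -9
add  -9
neg  9

9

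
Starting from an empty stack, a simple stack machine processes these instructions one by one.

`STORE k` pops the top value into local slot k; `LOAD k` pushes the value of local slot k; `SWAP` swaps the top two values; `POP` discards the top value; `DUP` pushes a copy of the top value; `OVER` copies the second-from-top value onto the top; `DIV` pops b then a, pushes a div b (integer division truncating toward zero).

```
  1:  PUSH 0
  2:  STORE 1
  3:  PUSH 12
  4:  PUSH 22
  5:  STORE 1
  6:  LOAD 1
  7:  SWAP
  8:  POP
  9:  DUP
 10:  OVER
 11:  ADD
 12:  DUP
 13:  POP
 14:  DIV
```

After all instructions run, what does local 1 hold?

PUSH 0  -> 0
STORE 1 -> (empty)
PUSH 12 -> 12
PUSH 22 -> 12 22
STORE 1 -> 12
LOAD 1  -> 12 22
SWAP    -> 22 12
POP     -> 22
DUP     -> 22 22
OVER    -> 22 22 22
ADD     -> 22 44
DUP     -> 22 44 44
POP     -> 22 44
DIV     -> 0

22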